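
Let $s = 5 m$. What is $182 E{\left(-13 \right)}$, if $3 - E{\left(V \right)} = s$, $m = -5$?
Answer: $5096$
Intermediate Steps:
$s = -25$ ($s = 5 \left(-5\right) = -25$)
$E{\left(V \right)} = 28$ ($E{\left(V \right)} = 3 - -25 = 3 + 25 = 28$)
$182 E{\left(-13 \right)} = 182 \cdot 28 = 5096$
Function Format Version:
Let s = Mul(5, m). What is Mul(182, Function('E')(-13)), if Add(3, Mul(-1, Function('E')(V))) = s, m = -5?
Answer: 5096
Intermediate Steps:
s = -25 (s = Mul(5, -5) = -25)
Function('E')(V) = 28 (Function('E')(V) = Add(3, Mul(-1, -25)) = Add(3, 25) = 28)
Mul(182, Function('E')(-13)) = Mul(182, 28) = 5096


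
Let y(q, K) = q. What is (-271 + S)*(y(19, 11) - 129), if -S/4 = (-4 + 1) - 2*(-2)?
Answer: 30250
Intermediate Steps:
S = -4 (S = -4*((-4 + 1) - 2*(-2)) = -4*(-3 + 4) = -4*1 = -4)
(-271 + S)*(y(19, 11) - 129) = (-271 - 4)*(19 - 129) = -275*(-110) = 30250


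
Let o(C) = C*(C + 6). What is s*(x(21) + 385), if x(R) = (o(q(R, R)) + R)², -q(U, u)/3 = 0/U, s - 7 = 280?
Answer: 237062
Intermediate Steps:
s = 287 (s = 7 + 280 = 287)
q(U, u) = 0 (q(U, u) = -0/U = -3*0 = 0)
o(C) = C*(6 + C)
x(R) = R² (x(R) = (0*(6 + 0) + R)² = (0*6 + R)² = (0 + R)² = R²)
s*(x(21) + 385) = 287*(21² + 385) = 287*(441 + 385) = 287*826 = 237062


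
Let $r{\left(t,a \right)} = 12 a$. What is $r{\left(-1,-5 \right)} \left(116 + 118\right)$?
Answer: $-14040$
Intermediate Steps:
$r{\left(-1,-5 \right)} \left(116 + 118\right) = 12 \left(-5\right) \left(116 + 118\right) = \left(-60\right) 234 = -14040$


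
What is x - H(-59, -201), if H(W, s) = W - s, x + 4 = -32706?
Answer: -32852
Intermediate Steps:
x = -32710 (x = -4 - 32706 = -32710)
x - H(-59, -201) = -32710 - (-59 - 1*(-201)) = -32710 - (-59 + 201) = -32710 - 1*142 = -32710 - 142 = -32852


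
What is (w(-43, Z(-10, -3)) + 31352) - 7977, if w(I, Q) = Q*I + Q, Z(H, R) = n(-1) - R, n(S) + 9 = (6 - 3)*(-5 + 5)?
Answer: 23627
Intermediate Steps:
n(S) = -9 (n(S) = -9 + (6 - 3)*(-5 + 5) = -9 + 3*0 = -9 + 0 = -9)
Z(H, R) = -9 - R
w(I, Q) = Q + I*Q (w(I, Q) = I*Q + Q = Q + I*Q)
(w(-43, Z(-10, -3)) + 31352) - 7977 = ((-9 - 1*(-3))*(1 - 43) + 31352) - 7977 = ((-9 + 3)*(-42) + 31352) - 7977 = (-6*(-42) + 31352) - 7977 = (252 + 31352) - 7977 = 31604 - 7977 = 23627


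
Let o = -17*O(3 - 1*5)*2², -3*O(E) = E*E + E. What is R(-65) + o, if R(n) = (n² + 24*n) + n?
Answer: 7936/3 ≈ 2645.3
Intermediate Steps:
O(E) = -E/3 - E²/3 (O(E) = -(E*E + E)/3 = -(E² + E)/3 = -(E + E²)/3 = -E/3 - E²/3)
R(n) = n² + 25*n
o = 136/3 (o = -(-17)*(3 - 1*5)*(1 + (3 - 1*5))/3*2² = -(-17)*(3 - 5)*(1 + (3 - 5))/3*4 = -(-17)*(-2)*(1 - 2)/3*4 = -(-17)*(-2)*(-1)/3*4 = -17*(-⅔)*4 = (34/3)*4 = 136/3 ≈ 45.333)
R(-65) + o = -65*(25 - 65) + 136/3 = -65*(-40) + 136/3 = 2600 + 136/3 = 7936/3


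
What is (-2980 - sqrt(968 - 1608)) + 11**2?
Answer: -2859 - 8*I*sqrt(10) ≈ -2859.0 - 25.298*I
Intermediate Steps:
(-2980 - sqrt(968 - 1608)) + 11**2 = (-2980 - sqrt(-640)) + 121 = (-2980 - 8*I*sqrt(10)) + 121 = -2859 - 8*I*sqrt(10)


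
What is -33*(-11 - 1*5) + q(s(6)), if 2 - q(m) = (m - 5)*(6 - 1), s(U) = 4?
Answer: 535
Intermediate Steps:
q(m) = 27 - 5*m (q(m) = 2 - (m - 5)*(6 - 1) = 2 - (-5 + m)*5 = 2 - (-25 + 5*m) = 2 + (25 - 5*m) = 27 - 5*m)
-33*(-11 - 1*5) + q(s(6)) = -33*(-11 - 1*5) + (27 - 5*4) = -33*(-11 - 5) + (27 - 20) = -33*(-16) + 7 = 528 + 7 = 535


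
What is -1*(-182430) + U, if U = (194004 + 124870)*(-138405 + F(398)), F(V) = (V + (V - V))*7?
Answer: -43245190576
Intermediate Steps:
F(V) = 7*V (F(V) = (V + 0)*7 = V*7 = 7*V)
U = -43245373006 (U = (194004 + 124870)*(-138405 + 7*398) = 318874*(-138405 + 2786) = 318874*(-135619) = -43245373006)
-1*(-182430) + U = -1*(-182430) - 43245373006 = 182430 - 43245373006 = -43245190576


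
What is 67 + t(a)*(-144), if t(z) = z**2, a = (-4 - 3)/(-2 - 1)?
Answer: -717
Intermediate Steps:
a = 7/3 (a = -7/(-3) = -7*(-1/3) = 7/3 ≈ 2.3333)
67 + t(a)*(-144) = 67 + (7/3)**2*(-144) = 67 + (49/9)*(-144) = 67 - 784 = -717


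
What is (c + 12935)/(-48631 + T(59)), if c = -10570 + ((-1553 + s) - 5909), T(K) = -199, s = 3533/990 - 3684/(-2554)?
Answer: 6437445089/61732350900 ≈ 0.10428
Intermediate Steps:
s = 6335221/1264230 (s = 3533*(1/990) - 3684*(-1/2554) = 3533/990 + 1842/1277 = 6335221/1264230 ≈ 5.0111)
c = -22790260139/1264230 (c = -10570 + ((-1553 + 6335221/1264230) - 5909) = -10570 + (-1957013969/1264230 - 5909) = -10570 - 9427349039/1264230 = -22790260139/1264230 ≈ -18027.)
(c + 12935)/(-48631 + T(59)) = (-22790260139/1264230 + 12935)/(-48631 - 199) = -6437445089/1264230/(-48830) = -6437445089/1264230*(-1/48830) = 6437445089/61732350900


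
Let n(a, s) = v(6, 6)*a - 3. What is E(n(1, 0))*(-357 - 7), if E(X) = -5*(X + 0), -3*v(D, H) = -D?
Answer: -1820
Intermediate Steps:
v(D, H) = D/3 (v(D, H) = -(-1)*D/3 = D/3)
n(a, s) = -3 + 2*a (n(a, s) = ((⅓)*6)*a - 3 = 2*a - 3 = -3 + 2*a)
E(X) = -5*X
E(n(1, 0))*(-357 - 7) = (-5*(-3 + 2*1))*(-357 - 7) = -5*(-3 + 2)*(-364) = -5*(-1)*(-364) = 5*(-364) = -1820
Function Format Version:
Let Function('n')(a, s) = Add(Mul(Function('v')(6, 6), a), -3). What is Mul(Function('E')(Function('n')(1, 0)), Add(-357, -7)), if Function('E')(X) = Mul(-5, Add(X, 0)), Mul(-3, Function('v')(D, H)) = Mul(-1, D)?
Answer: -1820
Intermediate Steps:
Function('v')(D, H) = Mul(Rational(1, 3), D) (Function('v')(D, H) = Mul(Rational(-1, 3), Mul(-1, D)) = Mul(Rational(1, 3), D))
Function('n')(a, s) = Add(-3, Mul(2, a)) (Function('n')(a, s) = Add(Mul(Mul(Rational(1, 3), 6), a), -3) = Add(Mul(2, a), -3) = Add(-3, Mul(2, a)))
Function('E')(X) = Mul(-5, X)
Mul(Function('E')(Function('n')(1, 0)), Add(-357, -7)) = Mul(Mul(-5, Add(-3, Mul(2, 1))), Add(-357, -7)) = Mul(Mul(-5, Add(-3, 2)), -364) = Mul(Mul(-5, -1), -364) = Mul(5, -364) = -1820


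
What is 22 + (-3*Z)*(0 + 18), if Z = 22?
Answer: -1166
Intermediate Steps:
22 + (-3*Z)*(0 + 18) = 22 + (-3*22)*(0 + 18) = 22 - 66*18 = 22 - 1188 = -1166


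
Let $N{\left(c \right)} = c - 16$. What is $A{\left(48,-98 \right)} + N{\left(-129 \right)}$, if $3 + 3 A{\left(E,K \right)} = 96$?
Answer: $-114$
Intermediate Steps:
$N{\left(c \right)} = -16 + c$ ($N{\left(c \right)} = c - 16 = -16 + c$)
$A{\left(E,K \right)} = 31$ ($A{\left(E,K \right)} = -1 + \frac{1}{3} \cdot 96 = -1 + 32 = 31$)
$A{\left(48,-98 \right)} + N{\left(-129 \right)} = 31 - 145 = -114$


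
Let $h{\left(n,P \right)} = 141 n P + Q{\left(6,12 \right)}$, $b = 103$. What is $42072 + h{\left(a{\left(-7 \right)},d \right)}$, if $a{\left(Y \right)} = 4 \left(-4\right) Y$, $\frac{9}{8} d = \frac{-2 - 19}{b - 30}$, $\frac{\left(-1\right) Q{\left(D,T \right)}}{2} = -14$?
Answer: $\frac{2778516}{73} \approx 38062.0$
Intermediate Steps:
$Q{\left(D,T \right)} = 28$ ($Q{\left(D,T \right)} = \left(-2\right) \left(-14\right) = 28$)
$d = - \frac{56}{219}$ ($d = \frac{8 \frac{-2 - 19}{103 - 30}}{9} = \frac{8 \left(- \frac{21}{73}\right)}{9} = \frac{8 \left(\left(-21\right) \frac{1}{73}\right)}{9} = \frac{8}{9} \left(- \frac{21}{73}\right) = - \frac{56}{219} \approx -0.25571$)
$a{\left(Y \right)} = - 16 Y$
$h{\left(n,P \right)} = 28 + 141 P n$ ($h{\left(n,P \right)} = 141 n P + 28 = 141 P n + 28 = 28 + 141 P n$)
$42072 + h{\left(a{\left(-7 \right)},d \right)} = 42072 + \left(28 + 141 \left(- \frac{56}{219}\right) \left(\left(-16\right) \left(-7\right)\right)\right) = 42072 + \left(28 + 141 \left(- \frac{56}{219}\right) 112\right) = 42072 + \left(28 - \frac{294784}{73}\right) = 42072 - \frac{292740}{73} = \frac{2778516}{73}$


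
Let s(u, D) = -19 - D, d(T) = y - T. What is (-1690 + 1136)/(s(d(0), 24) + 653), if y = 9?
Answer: -277/305 ≈ -0.90820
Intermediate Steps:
d(T) = 9 - T
(-1690 + 1136)/(s(d(0), 24) + 653) = (-1690 + 1136)/((-19 - 1*24) + 653) = -554/((-19 - 24) + 653) = -554/(-43 + 653) = -554/610 = -554*1/610 = -277/305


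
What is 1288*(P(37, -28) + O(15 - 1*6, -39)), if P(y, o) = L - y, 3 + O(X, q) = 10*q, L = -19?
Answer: -578312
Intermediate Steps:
O(X, q) = -3 + 10*q
P(y, o) = -19 - y
1288*(P(37, -28) + O(15 - 1*6, -39)) = 1288*((-19 - 1*37) + (-3 + 10*(-39))) = 1288*((-19 - 37) + (-3 - 390)) = 1288*(-56 - 393) = 1288*(-449) = -578312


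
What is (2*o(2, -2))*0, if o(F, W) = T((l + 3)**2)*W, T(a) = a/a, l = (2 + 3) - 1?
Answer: 0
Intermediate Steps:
l = 4 (l = 5 - 1 = 4)
T(a) = 1
o(F, W) = W (o(F, W) = 1*W = W)
(2*o(2, -2))*0 = (2*(-2))*0 = -4*0 = 0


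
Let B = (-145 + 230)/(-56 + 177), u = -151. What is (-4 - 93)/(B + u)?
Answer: 11737/18186 ≈ 0.64539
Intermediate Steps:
B = 85/121 ≈ 0.70248
(-4 - 93)/(B + u) = (-4 - 93)/(85/121 - 151) = -97/(-18186/121) = -97*(-121/18186) = 11737/18186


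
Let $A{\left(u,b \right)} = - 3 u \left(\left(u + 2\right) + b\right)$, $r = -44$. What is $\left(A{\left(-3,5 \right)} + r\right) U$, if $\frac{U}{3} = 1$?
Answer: $-24$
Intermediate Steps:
$U = 3$ ($U = 3 \cdot 1 = 3$)
$A{\left(u,b \right)} = - 3 u \left(2 + b + u\right)$ ($A{\left(u,b \right)} = - 3 u \left(\left(2 + u\right) + b\right) = - 3 u \left(2 + b + u\right)$)
$\left(A{\left(-3,5 \right)} + r\right) U = \left(\left(-3\right) \left(-3\right) \left(2 + 5 - 3\right) - 44\right) 3 = \left(\left(-3\right) \left(-3\right) 4 - 44\right) 3 = \left(36 - 44\right) 3 = \left(-8\right) 3 = -24$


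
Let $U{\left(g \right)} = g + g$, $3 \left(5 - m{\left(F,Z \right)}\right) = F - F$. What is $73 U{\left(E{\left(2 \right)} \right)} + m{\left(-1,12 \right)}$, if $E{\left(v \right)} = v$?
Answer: $297$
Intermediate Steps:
$m{\left(F,Z \right)} = 5$ ($m{\left(F,Z \right)} = 5 - \frac{F - F}{3} = 5 - 0 = 5 + 0 = 5$)
$U{\left(g \right)} = 2 g$
$73 U{\left(E{\left(2 \right)} \right)} + m{\left(-1,12 \right)} = 73 \cdot 2 \cdot 2 + 5 = 73 \cdot 4 + 5 = 292 + 5 = 297$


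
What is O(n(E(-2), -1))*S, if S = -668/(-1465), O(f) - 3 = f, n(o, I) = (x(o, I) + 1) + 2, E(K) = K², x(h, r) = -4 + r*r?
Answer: 2004/1465 ≈ 1.3679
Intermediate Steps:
x(h, r) = -4 + r²
n(o, I) = -1 + I² (n(o, I) = ((-4 + I²) + 1) + 2 = (-3 + I²) + 2 = -1 + I²)
O(f) = 3 + f
S = 668/1465 (S = -668*(-1/1465) = 668/1465 ≈ 0.45597)
O(n(E(-2), -1))*S = (3 + (-1 + (-1)²))*(668/1465) = (3 + (-1 + 1))*(668/1465) = (3 + 0)*(668/1465) = 3*(668/1465) = 2004/1465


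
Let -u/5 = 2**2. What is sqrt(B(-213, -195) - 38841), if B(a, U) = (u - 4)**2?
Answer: I*sqrt(38265) ≈ 195.61*I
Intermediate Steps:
u = -20 (u = -5*2**2 = -5*4 = -20)
B(a, U) = 576 (B(a, U) = (-20 - 4)**2 = (-24)**2 = 576)
sqrt(B(-213, -195) - 38841) = sqrt(576 - 38841) = sqrt(-38265) = I*sqrt(38265)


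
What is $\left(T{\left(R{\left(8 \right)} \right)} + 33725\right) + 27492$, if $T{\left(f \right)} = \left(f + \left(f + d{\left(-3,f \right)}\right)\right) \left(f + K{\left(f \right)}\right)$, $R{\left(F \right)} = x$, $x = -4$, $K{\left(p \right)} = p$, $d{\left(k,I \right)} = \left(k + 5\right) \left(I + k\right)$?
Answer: $61393$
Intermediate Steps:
$d{\left(k,I \right)} = \left(5 + k\right) \left(I + k\right)$
$R{\left(F \right)} = -4$
$T{\left(f \right)} = 2 f \left(-6 + 4 f\right)$ ($T{\left(f \right)} = \left(f + \left(f + \left(\left(-3\right)^{2} + 5 f + 5 \left(-3\right) + f \left(-3\right)\right)\right)\right) \left(f + f\right) = \left(f + \left(f + \left(9 + 5 f - 15 - 3 f\right)\right)\right) 2 f = \left(f + \left(f + \left(-6 + 2 f\right)\right)\right) 2 f = \left(f + \left(-6 + 3 f\right)\right) 2 f = \left(-6 + 4 f\right) 2 f = 2 f \left(-6 + 4 f\right)$)
$\left(T{\left(R{\left(8 \right)} \right)} + 33725\right) + 27492 = \left(4 \left(-4\right) \left(-3 + 2 \left(-4\right)\right) + 33725\right) + 27492 = \left(4 \left(-4\right) \left(-3 - 8\right) + 33725\right) + 27492 = \left(4 \left(-4\right) \left(-11\right) + 33725\right) + 27492 = \left(176 + 33725\right) + 27492 = 33901 + 27492 = 61393$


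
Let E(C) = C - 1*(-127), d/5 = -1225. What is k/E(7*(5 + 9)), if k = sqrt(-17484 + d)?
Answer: I*sqrt(23609)/225 ≈ 0.6829*I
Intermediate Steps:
d = -6125 (d = 5*(-1225) = -6125)
k = I*sqrt(23609) (k = sqrt(-17484 - 6125) = sqrt(-23609) = I*sqrt(23609) ≈ 153.65*I)
E(C) = 127 + C (E(C) = C + 127 = 127 + C)
k/E(7*(5 + 9)) = (I*sqrt(23609))/(127 + 7*(5 + 9)) = (I*sqrt(23609))/(127 + 7*14) = (I*sqrt(23609))/(127 + 98) = (I*sqrt(23609))/225 = (I*sqrt(23609))*(1/225) = I*sqrt(23609)/225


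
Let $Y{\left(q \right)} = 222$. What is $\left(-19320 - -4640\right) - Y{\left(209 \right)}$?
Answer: $-14902$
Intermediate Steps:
$\left(-19320 - -4640\right) - Y{\left(209 \right)} = \left(-19320 - -4640\right) - 222 = \left(-19320 + 4640\right) - 222 = -14680 - 222 = -14902$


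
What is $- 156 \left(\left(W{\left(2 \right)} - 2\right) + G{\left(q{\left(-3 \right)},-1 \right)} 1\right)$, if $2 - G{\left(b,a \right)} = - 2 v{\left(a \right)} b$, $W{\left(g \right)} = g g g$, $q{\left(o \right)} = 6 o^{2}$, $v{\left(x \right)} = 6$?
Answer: $-102336$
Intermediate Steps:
$W{\left(g \right)} = g^{3}$ ($W{\left(g \right)} = g^{2} g = g^{3}$)
$G{\left(b,a \right)} = 2 + 12 b$ ($G{\left(b,a \right)} = 2 - - 2 \cdot 6 b = 2 - - 12 b = 2 + 12 b$)
$- 156 \left(\left(W{\left(2 \right)} - 2\right) + G{\left(q{\left(-3 \right)},-1 \right)} 1\right) = - 156 \left(\left(2^{3} - 2\right) + \left(2 + 12 \cdot 6 \left(-3\right)^{2}\right) 1\right) = - 156 \left(\left(8 - 2\right) + \left(2 + 12 \cdot 6 \cdot 9\right) 1\right) = - 156 \left(6 + \left(2 + 12 \cdot 54\right) 1\right) = - 156 \left(6 + \left(2 + 648\right) 1\right) = - 156 \left(6 + 650 \cdot 1\right) = - 156 \left(6 + 650\right) = \left(-156\right) 656 = -102336$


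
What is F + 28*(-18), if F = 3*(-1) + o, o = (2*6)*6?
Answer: -435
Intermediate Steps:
o = 72 (o = 12*6 = 72)
F = 69 (F = 3*(-1) + 72 = -3 + 72 = 69)
F + 28*(-18) = 69 + 28*(-18) = 69 - 504 = -435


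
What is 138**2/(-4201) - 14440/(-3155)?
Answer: 115724/2650831 ≈ 0.043656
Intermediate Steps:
138**2/(-4201) - 14440/(-3155) = 19044*(-1/4201) - 14440*(-1/3155) = -19044/4201 + 2888/631 = 115724/2650831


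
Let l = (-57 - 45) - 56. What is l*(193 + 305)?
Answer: -78684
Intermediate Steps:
l = -158 (l = -102 - 56 = -158)
l*(193 + 305) = -158*(193 + 305) = -158*498 = -78684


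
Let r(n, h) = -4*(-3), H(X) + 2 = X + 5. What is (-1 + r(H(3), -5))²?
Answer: 121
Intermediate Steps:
H(X) = 3 + X (H(X) = -2 + (X + 5) = -2 + (5 + X) = 3 + X)
r(n, h) = 12
(-1 + r(H(3), -5))² = (-1 + 12)² = 11² = 121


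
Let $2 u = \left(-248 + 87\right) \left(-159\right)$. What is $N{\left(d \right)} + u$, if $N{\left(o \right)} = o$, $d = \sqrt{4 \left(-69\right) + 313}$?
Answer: $\frac{25599}{2} + \sqrt{37} \approx 12806.0$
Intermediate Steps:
$d = \sqrt{37}$ ($d = \sqrt{-276 + 313} = \sqrt{37} \approx 6.0828$)
$u = \frac{25599}{2}$ ($u = \frac{\left(-248 + 87\right) \left(-159\right)}{2} = \frac{\left(-161\right) \left(-159\right)}{2} = \frac{1}{2} \cdot 25599 = \frac{25599}{2} \approx 12800.0$)
$N{\left(d \right)} + u = \sqrt{37} + \frac{25599}{2} = \frac{25599}{2} + \sqrt{37}$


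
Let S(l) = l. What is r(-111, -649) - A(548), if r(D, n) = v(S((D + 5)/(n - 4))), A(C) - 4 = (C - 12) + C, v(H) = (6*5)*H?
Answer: -707284/653 ≈ -1083.1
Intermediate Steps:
v(H) = 30*H
A(C) = -8 + 2*C (A(C) = 4 + ((C - 12) + C) = 4 + ((-12 + C) + C) = 4 + (-12 + 2*C) = -8 + 2*C)
r(D, n) = 30*(5 + D)/(-4 + n) (r(D, n) = 30*((D + 5)/(n - 4)) = 30*((5 + D)/(-4 + n)) = 30*(5 + D)/(-4 + n))
r(-111, -649) - A(548) = 30*(5 - 111)/(-4 - 649) - (-8 + 2*548) = 30*(-106)/(-653) - (-8 + 1096) = 30*(-1/653)*(-106) - 1*1088 = 3180/653 - 1088 = -707284/653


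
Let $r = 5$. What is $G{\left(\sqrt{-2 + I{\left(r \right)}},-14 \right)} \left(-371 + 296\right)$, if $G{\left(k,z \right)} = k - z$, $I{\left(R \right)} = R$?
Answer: $-1050 - 75 \sqrt{3} \approx -1179.9$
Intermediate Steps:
$G{\left(\sqrt{-2 + I{\left(r \right)}},-14 \right)} \left(-371 + 296\right) = \left(\sqrt{-2 + 5} - -14\right) \left(-371 + 296\right) = \left(\sqrt{3} + 14\right) \left(-75\right) = \left(14 + \sqrt{3}\right) \left(-75\right) = -1050 - 75 \sqrt{3}$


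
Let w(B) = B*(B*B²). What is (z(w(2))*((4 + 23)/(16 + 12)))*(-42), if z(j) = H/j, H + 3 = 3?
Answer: 0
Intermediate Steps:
H = 0 (H = -3 + 3 = 0)
w(B) = B⁴ (w(B) = B*B³ = B⁴)
z(j) = 0 (z(j) = 0/j = 0)
(z(w(2))*((4 + 23)/(16 + 12)))*(-42) = (0*((4 + 23)/(16 + 12)))*(-42) = (0*(27/28))*(-42) = 0*(-42) = 0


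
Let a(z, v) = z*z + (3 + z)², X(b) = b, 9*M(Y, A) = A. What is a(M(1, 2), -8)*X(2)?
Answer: 1690/81 ≈ 20.864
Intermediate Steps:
M(Y, A) = A/9
a(z, v) = z² + (3 + z)²
a(M(1, 2), -8)*X(2) = (((⅑)*2)² + (3 + (⅑)*2)²)*2 = ((2/9)² + (3 + 2/9)²)*2 = (4/81 + (29/9)²)*2 = (4/81 + 841/81)*2 = (845/81)*2 = 1690/81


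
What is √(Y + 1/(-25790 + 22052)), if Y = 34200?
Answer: √477864421062/3738 ≈ 184.93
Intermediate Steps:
√(Y + 1/(-25790 + 22052)) = √(34200 + 1/(-25790 + 22052)) = √(34200 + 1/(-3738)) = √(34200 - 1/3738) = √(127839599/3738) = √477864421062/3738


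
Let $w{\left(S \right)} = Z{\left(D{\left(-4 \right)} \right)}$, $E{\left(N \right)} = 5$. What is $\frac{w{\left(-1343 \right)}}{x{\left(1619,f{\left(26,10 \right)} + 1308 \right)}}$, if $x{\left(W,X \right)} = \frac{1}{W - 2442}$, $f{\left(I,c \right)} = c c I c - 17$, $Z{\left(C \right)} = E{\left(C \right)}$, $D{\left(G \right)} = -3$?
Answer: $-4115$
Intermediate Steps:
$Z{\left(C \right)} = 5$
$w{\left(S \right)} = 5$
$f{\left(I,c \right)} = -17 + I c^{3}$ ($f{\left(I,c \right)} = c^{2} I c - 17 = I c^{2} c - 17 = I c^{3} - 17 = -17 + I c^{3}$)
$x{\left(W,X \right)} = \frac{1}{-2442 + W}$
$\frac{w{\left(-1343 \right)}}{x{\left(1619,f{\left(26,10 \right)} + 1308 \right)}} = \frac{5}{\frac{1}{-2442 + 1619}} = \frac{5}{\frac{1}{-823}} = \frac{5}{- \frac{1}{823}} = 5 \left(-823\right) = -4115$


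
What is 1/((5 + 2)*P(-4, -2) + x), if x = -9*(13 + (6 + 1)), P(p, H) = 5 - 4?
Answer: -1/173 ≈ -0.0057803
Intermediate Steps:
P(p, H) = 1
x = -180 (x = -9*(13 + 7) = -9*20 = -180)
1/((5 + 2)*P(-4, -2) + x) = 1/((5 + 2)*1 - 180) = 1/(7*1 - 180) = 1/(7 - 180) = 1/(-173) = -1/173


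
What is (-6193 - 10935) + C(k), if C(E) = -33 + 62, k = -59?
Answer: -17099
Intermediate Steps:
C(E) = 29
(-6193 - 10935) + C(k) = (-6193 - 10935) + 29 = -17128 + 29 = -17099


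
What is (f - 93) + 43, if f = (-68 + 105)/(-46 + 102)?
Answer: -2763/56 ≈ -49.339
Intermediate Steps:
f = 37/56 ≈ 0.66071
(f - 93) + 43 = (37/56 - 93) + 43 = -5171/56 + 43 = -2763/56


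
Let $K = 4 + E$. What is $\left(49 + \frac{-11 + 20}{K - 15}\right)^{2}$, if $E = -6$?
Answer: $\frac{678976}{289} \approx 2349.4$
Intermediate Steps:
$K = -2$ ($K = 4 - 6 = -2$)
$\left(49 + \frac{-11 + 20}{K - 15}\right)^{2} = \left(49 + \frac{-11 + 20}{-2 - 15}\right)^{2} = \left(49 + \frac{9}{-17}\right)^{2} = \left(49 + 9 \left(- \frac{1}{17}\right)\right)^{2} = \left(49 - \frac{9}{17}\right)^{2} = \left(\frac{824}{17}\right)^{2} = \frac{678976}{289}$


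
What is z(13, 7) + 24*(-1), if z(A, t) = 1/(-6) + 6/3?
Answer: -133/6 ≈ -22.167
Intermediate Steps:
z(A, t) = 11/6 (z(A, t) = 1*(-1/6) + 6*(1/3) = -1/6 + 2 = 11/6)
z(13, 7) + 24*(-1) = 11/6 + 24*(-1) = 11/6 - 24 = -133/6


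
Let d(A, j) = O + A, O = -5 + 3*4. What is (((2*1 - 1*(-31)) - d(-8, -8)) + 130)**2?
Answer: 26896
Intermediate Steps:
O = 7 (O = -5 + 12 = 7)
d(A, j) = 7 + A
(((2*1 - 1*(-31)) - d(-8, -8)) + 130)**2 = (((2*1 - 1*(-31)) - (7 - 8)) + 130)**2 = (((2 + 31) - 1*(-1)) + 130)**2 = ((33 + 1) + 130)**2 = (34 + 130)**2 = 164**2 = 26896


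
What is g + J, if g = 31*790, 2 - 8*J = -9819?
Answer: 205741/8 ≈ 25718.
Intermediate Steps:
J = 9821/8 (J = 1/4 - 1/8*(-9819) = 1/4 + 9819/8 = 9821/8 ≈ 1227.6)
g = 24490
g + J = 24490 + 9821/8 = 205741/8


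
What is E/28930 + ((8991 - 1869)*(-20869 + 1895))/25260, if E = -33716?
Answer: -6517073967/1217953 ≈ -5350.8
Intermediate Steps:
E/28930 + ((8991 - 1869)*(-20869 + 1895))/25260 = -33716/28930 + ((8991 - 1869)*(-20869 + 1895))/25260 = -33716*1/28930 + (7122*(-18974))*(1/25260) = -16858/14465 - 135132828*1/25260 = -16858/14465 - 11261069/2105 = -6517073967/1217953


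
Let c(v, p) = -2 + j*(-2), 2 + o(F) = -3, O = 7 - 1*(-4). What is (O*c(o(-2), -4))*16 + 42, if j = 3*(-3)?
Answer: 2858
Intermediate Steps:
j = -9
O = 11 (O = 7 + 4 = 11)
o(F) = -5 (o(F) = -2 - 3 = -5)
c(v, p) = 16 (c(v, p) = -2 - 9*(-2) = -2 + 18 = 16)
(O*c(o(-2), -4))*16 + 42 = (11*16)*16 + 42 = 176*16 + 42 = 2816 + 42 = 2858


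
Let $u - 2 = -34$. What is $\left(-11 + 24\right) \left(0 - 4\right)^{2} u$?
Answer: $-6656$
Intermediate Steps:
$u = -32$ ($u = 2 - 34 = -32$)
$\left(-11 + 24\right) \left(0 - 4\right)^{2} u = \left(-11 + 24\right) \left(0 - 4\right)^{2} \left(-32\right) = 13 \left(-4\right)^{2} \left(-32\right) = 13 \cdot 16 \left(-32\right) = 208 \left(-32\right) = -6656$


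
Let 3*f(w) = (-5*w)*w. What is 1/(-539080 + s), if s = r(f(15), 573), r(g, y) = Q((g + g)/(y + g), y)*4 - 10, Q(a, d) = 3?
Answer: -1/539078 ≈ -1.8550e-6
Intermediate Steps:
f(w) = -5*w**2/3 (f(w) = ((-5*w)*w)/3 = (-5*w**2)/3 = -5*w**2/3)
r(g, y) = 2 (r(g, y) = 3*4 - 10 = 12 - 10 = 2)
s = 2
1/(-539080 + s) = 1/(-539080 + 2) = 1/(-539078) = -1/539078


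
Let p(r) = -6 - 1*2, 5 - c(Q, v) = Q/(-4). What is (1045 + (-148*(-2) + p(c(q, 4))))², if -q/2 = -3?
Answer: 1776889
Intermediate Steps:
q = 6 (q = -2*(-3) = 6)
c(Q, v) = 5 + Q/4 (c(Q, v) = 5 - Q/(-4) = 5 - Q*(-1)/4 = 5 - (-1)*Q/4 = 5 + Q/4)
p(r) = -8 (p(r) = -6 - 2 = -8)
(1045 + (-148*(-2) + p(c(q, 4))))² = (1045 + (-148*(-2) - 8))² = (1045 + (296 - 8))² = (1045 + 288)² = 1333² = 1776889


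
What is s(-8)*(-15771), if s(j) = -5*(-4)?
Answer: -315420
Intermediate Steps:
s(j) = 20
s(-8)*(-15771) = 20*(-15771) = -315420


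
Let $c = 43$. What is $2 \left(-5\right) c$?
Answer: $-430$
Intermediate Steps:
$2 \left(-5\right) c = 2 \left(-5\right) 43 = \left(-10\right) 43 = -430$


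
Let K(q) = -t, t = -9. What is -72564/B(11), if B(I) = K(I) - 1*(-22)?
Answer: -72564/31 ≈ -2340.8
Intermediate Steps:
K(q) = 9 (K(q) = -1*(-9) = 9)
B(I) = 31 (B(I) = 9 - 1*(-22) = 9 + 22 = 31)
-72564/B(11) = -72564/31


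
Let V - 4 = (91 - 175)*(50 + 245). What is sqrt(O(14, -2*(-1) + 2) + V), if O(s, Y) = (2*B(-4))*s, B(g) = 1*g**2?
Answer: 2*I*sqrt(6082) ≈ 155.97*I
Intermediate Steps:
B(g) = g**2
O(s, Y) = 32*s (O(s, Y) = (2*(-4)**2)*s = (2*16)*s = 32*s)
V = -24776 (V = 4 + (91 - 175)*(50 + 245) = 4 - 84*295 = 4 - 24780 = -24776)
sqrt(O(14, -2*(-1) + 2) + V) = sqrt(32*14 - 24776) = sqrt(448 - 24776) = sqrt(-24328) = 2*I*sqrt(6082)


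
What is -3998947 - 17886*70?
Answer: -5250967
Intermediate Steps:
-3998947 - 17886*70 = -3998947 - 1*1252020 = -3998947 - 1252020 = -5250967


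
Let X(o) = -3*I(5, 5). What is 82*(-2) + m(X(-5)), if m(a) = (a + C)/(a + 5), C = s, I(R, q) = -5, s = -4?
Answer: -3269/20 ≈ -163.45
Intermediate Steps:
C = -4
X(o) = 15 (X(o) = -3*(-5) = 15)
m(a) = (-4 + a)/(5 + a) (m(a) = (a - 4)/(a + 5) = (-4 + a)/(5 + a))
82*(-2) + m(X(-5)) = 82*(-2) + (-4 + 15)/(5 + 15) = -164 + 11/20 = -3269/20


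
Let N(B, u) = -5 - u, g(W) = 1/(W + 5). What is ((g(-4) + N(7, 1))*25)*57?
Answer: -7125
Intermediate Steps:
g(W) = 1/(5 + W)
((g(-4) + N(7, 1))*25)*57 = ((1/(5 - 4) + (-5 - 1*1))*25)*57 = ((1/1 + (-5 - 1))*25)*57 = ((1 - 6)*25)*57 = -5*25*57 = -125*57 = -7125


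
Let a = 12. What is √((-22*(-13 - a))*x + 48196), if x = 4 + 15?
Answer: √58646 ≈ 242.17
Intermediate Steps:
x = 19
√((-22*(-13 - a))*x + 48196) = √(-22*(-13 - 1*12)*19 + 48196) = √(-22*(-13 - 12)*19 + 48196) = √(-22*(-25)*19 + 48196) = √(550*19 + 48196) = √(10450 + 48196) = √58646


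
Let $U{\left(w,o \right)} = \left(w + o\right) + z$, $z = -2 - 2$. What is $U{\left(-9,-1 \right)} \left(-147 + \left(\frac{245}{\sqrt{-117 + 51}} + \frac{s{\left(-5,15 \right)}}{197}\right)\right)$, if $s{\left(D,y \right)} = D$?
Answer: $\frac{405496}{197} + \frac{1715 i \sqrt{66}}{33} \approx 2058.4 + 422.2 i$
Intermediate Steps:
$z = -4$ ($z = -2 - 2 = -4$)
$U{\left(w,o \right)} = -4 + o + w$ ($U{\left(w,o \right)} = \left(w + o\right) - 4 = \left(o + w\right) - 4 = -4 + o + w$)
$U{\left(-9,-1 \right)} \left(-147 + \left(\frac{245}{\sqrt{-117 + 51}} + \frac{s{\left(-5,15 \right)}}{197}\right)\right) = \left(-4 - 1 - 9\right) \left(-147 + \left(\frac{245}{\sqrt{-117 + 51}} - \frac{5}{197}\right)\right) = - 14 \left(-147 + \left(\frac{245}{\sqrt{-66}} - \frac{5}{197}\right)\right) = - 14 \left(-147 - \left(\frac{5}{197} - \frac{245}{i \sqrt{66}}\right)\right) = - 14 \left(-147 - \left(\frac{5}{197} - 245 \left(- \frac{i \sqrt{66}}{66}\right)\right)\right) = - 14 \left(-147 - \left(\frac{5}{197} + \frac{245 i \sqrt{66}}{66}\right)\right) = - 14 \left(- \frac{28964}{197} - \frac{245 i \sqrt{66}}{66}\right) = \frac{405496}{197} + \frac{1715 i \sqrt{66}}{33}$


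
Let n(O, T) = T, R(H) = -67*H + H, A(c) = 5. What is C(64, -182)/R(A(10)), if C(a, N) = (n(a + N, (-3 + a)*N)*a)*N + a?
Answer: -12931616/33 ≈ -3.9187e+5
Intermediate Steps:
R(H) = -66*H
C(a, N) = a + a*N²*(-3 + a) (C(a, N) = (((-3 + a)*N)*a)*N + a = ((N*(-3 + a))*a)*N + a = (N*a*(-3 + a))*N + a = a*N²*(-3 + a) + a = a + a*N²*(-3 + a))
C(64, -182)/R(A(10)) = (64*(1 + (-182)²*(-3 + 64)))/((-66*5)) = (64*(1 + 33124*61))/(-330) = (64*(1 + 2020564))*(-1/330) = (64*2020565)*(-1/330) = 129316160*(-1/330) = -12931616/33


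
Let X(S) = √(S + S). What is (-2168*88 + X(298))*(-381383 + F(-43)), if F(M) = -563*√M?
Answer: 2*(95392 - √149)*(381383 + 563*I*√43) ≈ 7.2752e+10 + 7.0425e+8*I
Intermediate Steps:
X(S) = √2*√S (X(S) = √(2*S) = √2*√S)
(-2168*88 + X(298))*(-381383 + F(-43)) = (-2168*88 + √2*√298)*(-381383 - 563*I*√43) = (-190784 + 2*√149)*(-381383 - 563*I*√43) = (-381383 - 563*I*√43)*(-190784 + 2*√149)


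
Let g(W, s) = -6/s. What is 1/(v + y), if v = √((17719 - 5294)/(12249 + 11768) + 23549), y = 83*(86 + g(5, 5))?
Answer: 5695460/40067869439 - 25*√277219289814/4247194160534 ≈ 0.00013905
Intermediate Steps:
y = 35192/5 (y = 83*(86 - 6/5) = 83*(424/5) = 35192/5 ≈ 7038.4)
v = √277219289814/3431 (v = √(12425/24017 + 23549) = √(12425*(1/24017) + 23549) = √(1775/3431 + 23549) = √(80798394/3431) = √277219289814/3431 ≈ 153.46)
1/(v + y) = 1/(√277219289814/3431 + 35192/5) = 1/(35192/5 + √277219289814/3431)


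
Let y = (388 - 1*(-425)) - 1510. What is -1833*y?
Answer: 1277601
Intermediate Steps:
y = -697 (y = (388 + 425) - 1510 = 813 - 1510 = -697)
-1833*y = -1833*(-697) = 1277601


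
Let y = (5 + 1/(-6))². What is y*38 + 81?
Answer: 17437/18 ≈ 968.72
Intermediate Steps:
y = 841/36 (y = (5 - ⅙)² = (29/6)² = 841/36 ≈ 23.361)
y*38 + 81 = (841/36)*38 + 81 = 15979/18 + 81 = 17437/18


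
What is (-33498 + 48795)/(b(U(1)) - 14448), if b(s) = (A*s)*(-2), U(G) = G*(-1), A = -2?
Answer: -15297/14452 ≈ -1.0585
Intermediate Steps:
U(G) = -G
b(s) = 4*s (b(s) = -2*s*(-2) = 4*s)
(-33498 + 48795)/(b(U(1)) - 14448) = (-33498 + 48795)/(4*(-1*1) - 14448) = 15297/(4*(-1) - 14448) = 15297/(-4 - 14448) = 15297/(-14452) = 15297*(-1/14452) = -15297/14452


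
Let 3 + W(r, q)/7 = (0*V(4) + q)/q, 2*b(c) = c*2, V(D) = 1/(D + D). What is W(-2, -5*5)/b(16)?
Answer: -7/8 ≈ -0.87500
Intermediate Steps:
V(D) = 1/(2*D)
b(c) = c (b(c) = (c*2)/2 = (2*c)/2 = c)
W(r, q) = -14 (W(r, q) = -21 + 7*((0*((1/2)/4) + q)/q) = -21 + 7*((0*((1/2)*(1/4)) + q)/q) = -21 + 7*((0*(1/8) + q)/q) = -21 + 7*((0 + q)/q) = -21 + 7*(q/q) = -21 + 7*1 = -21 + 7 = -14)
W(-2, -5*5)/b(16) = -14/16 = -14*1/16 = -7/8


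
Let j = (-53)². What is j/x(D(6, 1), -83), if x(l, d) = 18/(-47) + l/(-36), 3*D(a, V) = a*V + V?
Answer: -14258484/2273 ≈ -6273.0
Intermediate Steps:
D(a, V) = V/3 + V*a/3 (D(a, V) = (a*V + V)/3 = (V*a + V)/3 = (V + V*a)/3 = V/3 + V*a/3)
j = 2809
x(l, d) = -18/47 - l/36 (x(l, d) = 18*(-1/47) + l*(-1/36) = -18/47 - l/36)
j/x(D(6, 1), -83) = 2809/(-18/47 - (1 + 6)/108) = 2809/(-18/47 - 7/108) = 2809/(-2273/5076) = 2809*(-5076/2273) = -14258484/2273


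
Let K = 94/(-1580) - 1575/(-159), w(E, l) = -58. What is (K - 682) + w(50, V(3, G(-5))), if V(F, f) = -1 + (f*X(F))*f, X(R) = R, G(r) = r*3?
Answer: -30571541/41870 ≈ -730.15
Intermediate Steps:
G(r) = 3*r
V(F, f) = -1 + F*f² (V(F, f) = -1 + (f*F)*f = -1 + (F*f)*f = -1 + F*f²)
K = 412259/41870 (K = 94*(-1/1580) - 1575*(-1/159) = -47/790 + 525/53 = 412259/41870 ≈ 9.8462)
(K - 682) + w(50, V(3, G(-5))) = (412259/41870 - 682) - 58 = -28143081/41870 - 58 = -30571541/41870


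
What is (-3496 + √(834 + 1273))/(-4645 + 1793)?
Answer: 38/31 - 7*√43/2852 ≈ 1.2097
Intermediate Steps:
(-3496 + √(834 + 1273))/(-4645 + 1793) = (-3496 + √2107)/(-2852) = (-3496 + 7*√43)*(-1/2852) = 38/31 - 7*√43/2852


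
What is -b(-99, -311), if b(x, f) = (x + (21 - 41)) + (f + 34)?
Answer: 396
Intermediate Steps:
b(x, f) = 14 + f + x (b(x, f) = (x - 20) + (34 + f) = (-20 + x) + (34 + f) = 14 + f + x)
-b(-99, -311) = -(14 - 311 - 99) = -1*(-396) = 396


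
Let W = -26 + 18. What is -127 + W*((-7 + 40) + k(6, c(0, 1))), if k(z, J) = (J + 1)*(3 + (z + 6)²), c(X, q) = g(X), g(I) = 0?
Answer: -1567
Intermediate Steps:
c(X, q) = 0
k(z, J) = (1 + J)*(3 + (6 + z)²)
W = -8
-127 + W*((-7 + 40) + k(6, c(0, 1))) = -127 - 8*((-7 + 40) + (3 + (6 + 6)² + 3*0 + 0*(6 + 6)²)) = -127 - 8*(33 + (3 + 12² + 0 + 0*12²)) = -127 - 8*(33 + (3 + 144 + 0 + 0*144)) = -127 - 8*(33 + (3 + 144 + 0 + 0)) = -127 - 8*(33 + 147) = -127 - 8*180 = -127 - 1440 = -1567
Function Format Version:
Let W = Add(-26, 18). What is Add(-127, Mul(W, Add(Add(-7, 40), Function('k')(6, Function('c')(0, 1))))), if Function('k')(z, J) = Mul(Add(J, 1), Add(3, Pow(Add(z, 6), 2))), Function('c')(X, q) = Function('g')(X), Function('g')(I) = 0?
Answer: -1567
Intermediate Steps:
Function('c')(X, q) = 0
Function('k')(z, J) = Mul(Add(1, J), Add(3, Pow(Add(6, z), 2)))
W = -8
Add(-127, Mul(W, Add(Add(-7, 40), Function('k')(6, Function('c')(0, 1))))) = Add(-127, Mul(-8, Add(Add(-7, 40), Add(3, Pow(Add(6, 6), 2), Mul(3, 0), Mul(0, Pow(Add(6, 6), 2)))))) = Add(-127, Mul(-8, Add(33, Add(3, Pow(12, 2), 0, Mul(0, Pow(12, 2)))))) = Add(-127, Mul(-8, Add(33, Add(3, 144, 0, Mul(0, 144))))) = Add(-127, Mul(-8, Add(33, Add(3, 144, 0, 0)))) = Add(-127, Mul(-8, Add(33, 147))) = Add(-127, Mul(-8, 180)) = Add(-127, -1440) = -1567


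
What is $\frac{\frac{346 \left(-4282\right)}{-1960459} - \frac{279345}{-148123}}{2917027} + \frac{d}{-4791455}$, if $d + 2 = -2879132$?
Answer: $\frac{2438839639716034223768931}{4058710978654761203538245} \approx 0.60089$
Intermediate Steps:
$d = -2879134$ ($d = -2 - 2879132 = -2879134$)
$\frac{\frac{346 \left(-4282\right)}{-1960459} - \frac{279345}{-148123}}{2917027} + \frac{d}{-4791455} = \frac{\frac{346 \left(-4282\right)}{-1960459} - \frac{279345}{-148123}}{2917027} - \frac{2879134}{-4791455} = \left(\left(-1481572\right) \left(- \frac{1}{1960459}\right) - - \frac{279345}{148123}\right) \frac{1}{2917027} - - \frac{2879134}{4791455} = \left(\frac{1481572}{1960459} + \frac{279345}{148123}\right) \frac{1}{2917027} + \frac{2879134}{4791455} = \frac{767099308711}{290389068457} \cdot \frac{1}{2917027} + \frac{2879134}{4791455} = \frac{767099308711}{847072753193917339} + \frac{2879134}{4791455} = \frac{2438839639716034223768931}{4058710978654761203538245}$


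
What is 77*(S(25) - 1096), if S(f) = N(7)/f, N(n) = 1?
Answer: -2109723/25 ≈ -84389.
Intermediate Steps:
S(f) = 1/f
77*(S(25) - 1096) = 77*(1/25 - 1096) = 77*(-27399/25) = -2109723/25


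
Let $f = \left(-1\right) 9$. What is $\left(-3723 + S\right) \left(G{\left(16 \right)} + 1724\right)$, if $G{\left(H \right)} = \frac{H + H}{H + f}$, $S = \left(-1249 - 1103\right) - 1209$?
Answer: $- \frac{88136400}{7} \approx -1.2591 \cdot 10^{7}$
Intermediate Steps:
$f = -9$
$S = -3561$ ($S = -2352 - 1209 = -3561$)
$G{\left(H \right)} = \frac{2 H}{-9 + H}$ ($G{\left(H \right)} = \frac{H + H}{H - 9} = \frac{2 H}{-9 + H}$)
$\left(-3723 + S\right) \left(G{\left(16 \right)} + 1724\right) = \left(-3723 - 3561\right) \left(2 \cdot 16 \frac{1}{-9 + 16} + 1724\right) = - 7284 \left(2 \cdot 16 \cdot \frac{1}{7} + 1724\right) = - 7284 \left(\frac{32}{7} + 1724\right) = \left(-7284\right) \frac{12100}{7} = - \frac{88136400}{7}$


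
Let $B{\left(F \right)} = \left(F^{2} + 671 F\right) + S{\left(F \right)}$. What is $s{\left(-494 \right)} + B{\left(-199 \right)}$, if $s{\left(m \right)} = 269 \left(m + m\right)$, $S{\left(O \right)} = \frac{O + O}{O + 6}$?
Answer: $- \frac{69421702}{193} \approx -3.597 \cdot 10^{5}$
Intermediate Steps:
$S{\left(O \right)} = \frac{2 O}{6 + O}$
$s{\left(m \right)} = 538 m$ ($s{\left(m \right)} = 269 \cdot 2 m = 538 m$)
$B{\left(F \right)} = F^{2} + 671 F + \frac{2 F}{6 + F}$ ($B{\left(F \right)} = \left(F^{2} + 671 F\right) + \frac{2 F}{6 + F} = F^{2} + 671 F + \frac{2 F}{6 + F}$)
$s{\left(-494 \right)} + B{\left(-199 \right)} = 538 \left(-494\right) - \frac{199 \left(2 + \left(6 - 199\right) \left(671 - 199\right)\right)}{6 - 199} = -265772 - \frac{199 \left(2 - 91096\right)}{-193} = -265772 - - \frac{199 \left(2 - 91096\right)}{193} = -265772 - \left(- \frac{199}{193}\right) \left(-91094\right) = -265772 - \frac{18127706}{193} = - \frac{69421702}{193}$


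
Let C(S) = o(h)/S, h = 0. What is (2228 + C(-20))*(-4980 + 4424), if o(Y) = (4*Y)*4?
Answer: -1238768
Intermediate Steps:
o(Y) = 16*Y
C(S) = 0 (C(S) = (16*0)/S = 0/S = 0)
(2228 + C(-20))*(-4980 + 4424) = (2228 + 0)*(-4980 + 4424) = 2228*(-556) = -1238768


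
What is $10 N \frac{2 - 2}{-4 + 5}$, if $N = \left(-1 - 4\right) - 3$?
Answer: $0$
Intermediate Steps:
$N = -8$ ($N = -5 - 3 = -8$)
$10 N \frac{2 - 2}{-4 + 5} = 10 \left(-8\right) \frac{2 - 2}{-4 + 5} = - 80 \cdot \frac{0}{1} = - 80 \cdot 0 \cdot 1 = \left(-80\right) 0 = 0$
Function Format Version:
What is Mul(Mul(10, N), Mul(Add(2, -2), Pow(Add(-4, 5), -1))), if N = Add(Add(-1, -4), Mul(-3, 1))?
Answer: 0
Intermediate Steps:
N = -8 (N = Add(-5, -3) = -8)
Mul(Mul(10, N), Mul(Add(2, -2), Pow(Add(-4, 5), -1))) = Mul(Mul(10, -8), Mul(Add(2, -2), Pow(Add(-4, 5), -1))) = Mul(-80, Mul(0, Pow(1, -1))) = Mul(-80, Mul(0, 1)) = Mul(-80, 0) = 0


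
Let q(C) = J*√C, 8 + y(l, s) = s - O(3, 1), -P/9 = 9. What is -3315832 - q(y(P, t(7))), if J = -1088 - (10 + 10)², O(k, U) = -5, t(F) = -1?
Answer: -3315832 + 2976*I ≈ -3.3158e+6 + 2976.0*I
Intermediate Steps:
P = -81 (P = -9*9 = -81)
J = -1488 (J = -1088 - 1*20² = -1088 - 1*400 = -1088 - 400 = -1488)
y(l, s) = -3 + s (y(l, s) = -8 + (s - 1*(-5)) = -8 + (s + 5) = -8 + (5 + s) = -3 + s)
q(C) = -1488*√C
-3315832 - q(y(P, t(7))) = -3315832 - (-1488)*√(-3 - 1) = -3315832 - (-1488)*√(-4) = -3315832 - (-1488)*2*I = -3315832 - (-2976)*I = -3315832 + 2976*I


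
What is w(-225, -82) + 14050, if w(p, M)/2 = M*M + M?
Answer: 27334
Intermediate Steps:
w(p, M) = 2*M + 2*M**2 (w(p, M) = 2*(M*M + M) = 2*(M**2 + M) = 2*(M + M**2) = 2*M + 2*M**2)
w(-225, -82) + 14050 = 2*(-82)*(1 - 82) + 14050 = 2*(-82)*(-81) + 14050 = 13284 + 14050 = 27334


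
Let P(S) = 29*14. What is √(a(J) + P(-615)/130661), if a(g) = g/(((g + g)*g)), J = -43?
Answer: I*√1075871820270/11236846 ≈ 0.092307*I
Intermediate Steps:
P(S) = 406
a(g) = 1/(2*g) (a(g) = g/(((2*g)*g)) = g/((2*g²)) = g*(1/(2*g²)) = 1/(2*g))
√(a(J) + P(-615)/130661) = √((½)/(-43) + 406/130661) = √((½)*(-1/43) + 406*(1/130661)) = √(-1/86 + 406/130661) = √(-95745/11236846) = I*√1075871820270/11236846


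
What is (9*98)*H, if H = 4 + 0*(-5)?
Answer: 3528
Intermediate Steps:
H = 4 (H = 4 + 0 = 4)
(9*98)*H = (9*98)*4 = 882*4 = 3528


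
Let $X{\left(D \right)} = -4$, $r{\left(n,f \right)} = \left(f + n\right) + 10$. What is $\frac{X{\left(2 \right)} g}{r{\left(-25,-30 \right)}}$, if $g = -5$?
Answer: $- \frac{4}{9} \approx -0.44444$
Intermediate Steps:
$r{\left(n,f \right)} = 10 + f + n$
$\frac{X{\left(2 \right)} g}{r{\left(-25,-30 \right)}} = \frac{\left(-4\right) \left(-5\right)}{10 - 30 - 25} = \frac{20}{-45} = 20 \left(- \frac{1}{45}\right) = - \frac{4}{9}$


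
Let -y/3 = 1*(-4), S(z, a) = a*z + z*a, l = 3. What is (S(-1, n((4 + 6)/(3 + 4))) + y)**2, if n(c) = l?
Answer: 36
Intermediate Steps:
n(c) = 3
S(z, a) = 2*a*z (S(z, a) = a*z + a*z = 2*a*z)
y = 12 (y = -3*(-4) = 12)
(S(-1, n((4 + 6)/(3 + 4))) + y)**2 = (2*3*(-1) + 12)**2 = (-6 + 12)**2 = 6**2 = 36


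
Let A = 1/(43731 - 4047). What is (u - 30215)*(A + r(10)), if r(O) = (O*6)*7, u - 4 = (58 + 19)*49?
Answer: -220324787539/19842 ≈ -1.1104e+7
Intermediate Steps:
A = 1/39684 ≈ 2.5199e-5
u = 3777 (u = 4 + (58 + 19)*49 = 4 + 77*49 = 4 + 3773 = 3777)
r(O) = 42*O (r(O) = (6*O)*7 = 42*O)
(u - 30215)*(A + r(10)) = (3777 - 30215)*(1/39684 + 42*10) = -26438*(1/39684 + 420) = -26438*16667281/39684 = -220324787539/19842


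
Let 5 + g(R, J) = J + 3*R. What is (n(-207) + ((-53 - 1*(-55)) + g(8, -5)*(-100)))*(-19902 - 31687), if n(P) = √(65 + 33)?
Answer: 72121422 - 361123*√2 ≈ 7.1611e+7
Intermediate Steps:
n(P) = 7*√2 (n(P) = √98 = 7*√2)
g(R, J) = -5 + J + 3*R (g(R, J) = -5 + (J + 3*R) = -5 + J + 3*R)
(n(-207) + ((-53 - 1*(-55)) + g(8, -5)*(-100)))*(-19902 - 31687) = (7*√2 + ((-53 - 1*(-55)) + (-5 - 5 + 3*8)*(-100)))*(-19902 - 31687) = (7*√2 + ((-53 + 55) + (-5 - 5 + 24)*(-100)))*(-51589) = (7*√2 + (2 + 14*(-100)))*(-51589) = (7*√2 + (2 - 1400))*(-51589) = (7*√2 - 1398)*(-51589) = (-1398 + 7*√2)*(-51589) = 72121422 - 361123*√2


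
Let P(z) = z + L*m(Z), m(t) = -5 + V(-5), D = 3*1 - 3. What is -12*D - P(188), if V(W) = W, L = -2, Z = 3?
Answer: -208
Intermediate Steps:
D = 0 (D = 3 - 3 = 0)
m(t) = -10 (m(t) = -5 - 5 = -10)
P(z) = 20 + z (P(z) = z - 2*(-10) = z + 20 = 20 + z)
-12*D - P(188) = -12*0 - (20 + 188) = 0 - 1*208 = 0 - 208 = -208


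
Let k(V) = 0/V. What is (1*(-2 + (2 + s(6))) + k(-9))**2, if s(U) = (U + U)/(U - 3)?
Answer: 16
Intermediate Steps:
s(U) = 2*U/(-3 + U) (s(U) = (2*U)/(-3 + U) = 2*U/(-3 + U))
k(V) = 0
(1*(-2 + (2 + s(6))) + k(-9))**2 = (1*(-2 + (2 + 2*6/(-3 + 6))) + 0)**2 = (1*(-2 + (2 + 2*6/3)) + 0)**2 = (1*(-2 + (2 + 2*6*(1/3))) + 0)**2 = (1*(-2 + (2 + 4)) + 0)**2 = (1*(-2 + 6) + 0)**2 = (1*4 + 0)**2 = (4 + 0)**2 = 4**2 = 16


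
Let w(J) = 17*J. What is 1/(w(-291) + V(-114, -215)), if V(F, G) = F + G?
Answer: -1/5276 ≈ -0.00018954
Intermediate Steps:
1/(w(-291) + V(-114, -215)) = 1/(17*(-291) + (-114 - 215)) = 1/(-4947 - 329) = 1/(-5276) = -1/5276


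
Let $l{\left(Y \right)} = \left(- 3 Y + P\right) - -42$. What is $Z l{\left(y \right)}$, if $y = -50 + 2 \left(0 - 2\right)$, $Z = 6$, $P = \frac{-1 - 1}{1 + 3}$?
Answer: $1221$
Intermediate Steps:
$P = - \frac{1}{2}$ ($P = - \frac{2}{4} = \left(-2\right) \frac{1}{4} = - \frac{1}{2} \approx -0.5$)
$y = -54$ ($y = -50 + 2 \left(-2\right) = -50 - 4 = -54$)
$l{\left(Y \right)} = \frac{83}{2} - 3 Y$ ($l{\left(Y \right)} = \left(- 3 Y - \frac{1}{2}\right) - -42 = \left(- \frac{1}{2} - 3 Y\right) + 42 = \frac{83}{2} - 3 Y$)
$Z l{\left(y \right)} = 6 \left(\frac{83}{2} - -162\right) = 6 \left(\frac{83}{2} + 162\right) = 6 \cdot \frac{407}{2} = 1221$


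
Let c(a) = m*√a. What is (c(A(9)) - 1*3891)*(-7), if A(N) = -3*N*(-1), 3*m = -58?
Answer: 27237 + 406*√3 ≈ 27940.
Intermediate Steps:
m = -58/3 (m = (⅓)*(-58) = -58/3 ≈ -19.333)
A(N) = 3*N
c(a) = -58*√a/3
(c(A(9)) - 1*3891)*(-7) = (-58*3*√3/3 - 1*3891)*(-7) = (-58*√3 - 3891)*(-7) = (-3891 - 58*√3)*(-7) = 27237 + 406*√3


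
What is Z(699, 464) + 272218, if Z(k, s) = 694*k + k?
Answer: 758023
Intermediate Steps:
Z(k, s) = 695*k
Z(699, 464) + 272218 = 695*699 + 272218 = 485805 + 272218 = 758023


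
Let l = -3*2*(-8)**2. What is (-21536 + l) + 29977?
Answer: 8057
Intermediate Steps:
l = -384 (l = -6*64 = -384)
(-21536 + l) + 29977 = (-21536 - 384) + 29977 = -21920 + 29977 = 8057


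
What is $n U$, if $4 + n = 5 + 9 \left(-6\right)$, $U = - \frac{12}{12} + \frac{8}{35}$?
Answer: $\frac{1431}{35} \approx 40.886$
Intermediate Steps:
$U = - \frac{27}{35}$ ($U = \left(-12\right) \frac{1}{12} + 8 \cdot \frac{1}{35} = -1 + \frac{8}{35} = - \frac{27}{35} \approx -0.77143$)
$n = -53$ ($n = -4 + \left(5 + 9 \left(-6\right)\right) = -4 + \left(5 - 54\right) = -4 - 49 = -53$)
$n U = \left(-53\right) \left(- \frac{27}{35}\right) = \frac{1431}{35}$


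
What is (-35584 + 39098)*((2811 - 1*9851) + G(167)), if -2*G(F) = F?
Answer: -25031979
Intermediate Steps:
G(F) = -F/2
(-35584 + 39098)*((2811 - 1*9851) + G(167)) = (-35584 + 39098)*((2811 - 1*9851) - ½*167) = 3514*((2811 - 9851) - 167/2) = 3514*(-7040 - 167/2) = 3514*(-14247/2) = -25031979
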